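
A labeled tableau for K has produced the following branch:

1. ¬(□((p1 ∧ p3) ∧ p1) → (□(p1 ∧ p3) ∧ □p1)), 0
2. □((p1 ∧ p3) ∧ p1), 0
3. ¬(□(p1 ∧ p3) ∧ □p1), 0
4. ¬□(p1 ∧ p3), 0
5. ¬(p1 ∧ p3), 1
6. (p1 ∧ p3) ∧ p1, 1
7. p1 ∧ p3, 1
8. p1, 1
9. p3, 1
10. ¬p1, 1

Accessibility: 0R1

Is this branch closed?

Closed

Both p1 and ¬p1 appear at 1.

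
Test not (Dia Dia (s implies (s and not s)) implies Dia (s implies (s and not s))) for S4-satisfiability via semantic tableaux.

No, unsatisfiable

1. not (Dia Dia (s implies (s and not s)) implies Dia (s implies (s and not s))), 0
2. Dia Dia (s implies (s and not s)), 0
3. not Dia (s implies (s and not s)), 0
4. not (s implies (s and not s)), 0
5. s, 0
6. not (s and not s), 0
7. Dia (s implies (s and not s)), 1
8. not (s implies (s and not s)), 1
9. s, 1
10. not (s and not s), 1
11. s implies (s and not s), 2
12. not (s implies (s and not s)), 2
13. s, 2
14. not (s and not s), 2
15. s and not s, 2
16. not s, 2
Accessibility: 0R0, 0R1, 0R2, 1R1, 1R2, 2R2
Branch closes: s and not s both at 2.
(One branch shown.) All branches close.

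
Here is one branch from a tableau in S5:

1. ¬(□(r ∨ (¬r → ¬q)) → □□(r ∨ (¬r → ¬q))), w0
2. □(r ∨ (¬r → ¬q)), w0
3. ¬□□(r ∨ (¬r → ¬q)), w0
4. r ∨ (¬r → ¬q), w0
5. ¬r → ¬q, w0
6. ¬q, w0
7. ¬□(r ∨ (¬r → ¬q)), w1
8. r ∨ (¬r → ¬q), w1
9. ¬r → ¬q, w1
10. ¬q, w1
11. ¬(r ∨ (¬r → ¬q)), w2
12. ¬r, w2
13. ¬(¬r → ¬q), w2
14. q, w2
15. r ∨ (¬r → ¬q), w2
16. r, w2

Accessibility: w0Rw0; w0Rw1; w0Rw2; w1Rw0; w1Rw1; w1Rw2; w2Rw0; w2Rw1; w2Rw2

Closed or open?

Both r and ¬r appear at w2.

Closed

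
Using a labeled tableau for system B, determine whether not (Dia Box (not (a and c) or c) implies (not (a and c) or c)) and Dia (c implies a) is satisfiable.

Unsatisfiable

1. not (Dia Box (not (a and c) or c) implies (not (a and c) or c)) and Dia (c implies a), u
2. not (Dia Box (not (a and c) or c) implies (not (a and c) or c)), u
3. Dia (c implies a), u
4. Dia Box (not (a and c) or c), u
5. not (not (a and c) or c), u
6. a and c, u
7. not c, u
8. a, u
9. c, u
Accessibility: uRu
Branch closes: c and not c both at u.
Every branch closes; the branch above is one of them.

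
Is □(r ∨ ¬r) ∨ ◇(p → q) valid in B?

Yes, valid

Tableau for the negation ¬(□(r ∨ ¬r) ∨ ◇(p → q)):
1. ¬(□(r ∨ ¬r) ∨ ◇(p → q)), 0
2. ¬□(r ∨ ¬r), 0
3. ¬◇(p → q), 0
4. ¬(p → q), 0
5. p, 0
6. ¬q, 0
7. ¬(r ∨ ¬r), 1
8. ¬r, 1
9. r, 1
Accessibility: 0R0, 0R1, 1R0, 1R1
Branch closes: r and ¬r both at 1.
Every branch of the negation's tableau closes; the branch above is one of them.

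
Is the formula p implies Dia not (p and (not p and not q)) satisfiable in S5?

1. p implies Dia not (p and (not p and not q)), 0
2. Dia not (p and (not p and not q)), 0   [implies-rule on 1 (branches; this branch)]
3. not (p and (not p and not q)), 1   [Dia-rule on 2: fresh world 1, 0R1]
4. not (not p and not q), 1   [neg-and-rule on 3 (branches; this branch)]
5. q, 1   [neg-and-rule on 4 (branches; this branch)]
Accessibility: 0R0, 0R1, 1R0, 1R1

Satisfiable (open branch found)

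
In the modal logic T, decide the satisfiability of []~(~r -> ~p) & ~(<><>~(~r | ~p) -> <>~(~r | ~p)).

Satisfiable

1. []~(~r -> ~p) & ~(<><>~(~r | ~p) -> <>~(~r | ~p)), 0
2. []~(~r -> ~p), 0   [&-rule on 1]
3. ~(<><>~(~r | ~p) -> <>~(~r | ~p)), 0   [&-rule on 1]
4. <><>~(~r | ~p), 0   [~->-rule on 3]
5. ~<>~(~r | ~p), 0   [~->-rule on 3]
6. ~(~r -> ~p), 0   [[]-rule on 2 via 0R0]
7. ~r, 0   [~->-rule on 6]
8. p, 0   [~->-rule on 6]
9. ~r | ~p, 0   [~<>-rule on 5 via 0R0]
10. <>~(~r | ~p), 1   [<>-rule on 4: fresh world 1, 0R1]
11. ~(~r -> ~p), 1   [[]-rule on 2 via 0R1]
12. ~r, 1   [~->-rule on 11]
13. p, 1   [~->-rule on 11]
14. ~r | ~p, 1   [~<>-rule on 5 via 0R1]
15. ~(~r | ~p), 2   [<>-rule on 10: fresh world 2, 1R2]
16. r, 2   [~|-rule on 15]
17. p, 2   [~|-rule on 15]
Accessibility: 0R0, 0R1, 1R1, 1R2, 2R2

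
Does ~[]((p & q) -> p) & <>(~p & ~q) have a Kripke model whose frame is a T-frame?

Unsatisfiable

1. ~[]((p & q) -> p) & <>(~p & ~q), w0
2. ~[]((p & q) -> p), w0   [&-rule on 1]
3. <>(~p & ~q), w0   [&-rule on 1]
4. ~((p & q) -> p), w1   [~[]-rule on 2: fresh world w1, w0Rw1]
5. p & q, w1   [~->-rule on 4]
6. ~p, w1   [~->-rule on 4]
7. p, w1   [&-rule on 5]
8. q, w1   [&-rule on 5]
Accessibility: w0Rw0, w0Rw1, w1Rw1
Branch closes: p and ~p both at w1.
All branches of the tableau close; one closing branch shown above.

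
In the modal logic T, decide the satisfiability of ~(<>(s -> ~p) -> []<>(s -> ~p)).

1. ~(<>(s -> ~p) -> []<>(s -> ~p)), 0
2. <>(s -> ~p), 0   [~->-rule on 1]
3. ~[]<>(s -> ~p), 0   [~->-rule on 1]
4. s -> ~p, 1   [<>-rule on 2: fresh world 1, 0R1]
5. ~p, 1   [->-rule on 4 (branches; this branch)]
6. ~<>(s -> ~p), 2   [~[]-rule on 3: fresh world 2, 0R2]
7. ~(s -> ~p), 2   [~<>-rule on 6 via 2R2]
8. s, 2   [~->-rule on 7]
9. p, 2   [~->-rule on 7]
Accessibility: 0R0, 0R1, 0R2, 1R1, 2R2

Satisfiable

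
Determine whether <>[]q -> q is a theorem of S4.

Tableau for the negation ~(<>[]q -> q):
1. ~(<>[]q -> q), u
2. <>[]q, u   [~->-rule on 1]
3. ~q, u   [~->-rule on 1]
4. []q, v   [<>-rule on 2: fresh world v, uRv]
5. q, v   [[]-rule on 4 via vRv]
Accessibility: uRu, uRv, vRv
The negation has an open branch (countermodel exists).

No, not valid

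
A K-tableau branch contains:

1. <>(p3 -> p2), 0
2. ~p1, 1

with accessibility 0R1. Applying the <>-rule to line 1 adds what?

a fresh world 2 with 0R2, and p3 -> p2 at 2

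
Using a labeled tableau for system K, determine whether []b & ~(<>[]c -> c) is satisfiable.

Satisfiable (open branch found)

1. []b & ~(<>[]c -> c), w0
2. []b, w0   [&-rule on 1]
3. ~(<>[]c -> c), w0   [&-rule on 1]
4. <>[]c, w0   [~->-rule on 3]
5. ~c, w0   [~->-rule on 3]
6. []c, w1   [<>-rule on 4: fresh world w1, w0Rw1]
7. b, w1   [[]-rule on 2 via w0Rw1]
Accessibility: w0Rw1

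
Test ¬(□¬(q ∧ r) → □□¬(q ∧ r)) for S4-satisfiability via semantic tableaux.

No, unsatisfiable

1. ¬(□¬(q ∧ r) → □□¬(q ∧ r)), w0
2. □¬(q ∧ r), w0
3. ¬□□¬(q ∧ r), w0
4. ¬(q ∧ r), w0
5. ¬r, w0
6. ¬□¬(q ∧ r), w1
7. ¬(q ∧ r), w1
8. ¬r, w1
9. q ∧ r, w2
10. q, w2
11. r, w2
12. ¬(q ∧ r), w2
13. ¬r, w2
Accessibility: w0Rw0, w0Rw1, w0Rw2, w1Rw1, w1Rw2, w2Rw2
Branch closes: r and ¬r both at w2.
(One branch shown.) All branches close.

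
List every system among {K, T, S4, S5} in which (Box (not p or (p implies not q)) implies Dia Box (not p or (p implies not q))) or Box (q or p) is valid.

T, S4, S5

T-tableau for the negation not ((Box (not p or (p implies not q)) implies Dia Box (not p or (p implies not q))) or Box (q or p)):
1. not ((Box (not p or (p implies not q)) implies Dia Box (not p or (p implies not q))) or Box (q or p)), 0
2. not (Box (not p or (p implies not q)) implies Dia Box (not p or (p implies not q))), 0
3. not Box (q or p), 0
4. Box (not p or (p implies not q)), 0
5. not Dia Box (not p or (p implies not q)), 0
6. not p or (p implies not q), 0
7. not Box (not p or (p implies not q)), 0
8. p implies not q, 0
9. not q, 0
10. not (q or p), 1
11. not q, 1
12. not p, 1
13. not p or (p implies not q), 1
14. not Box (not p or (p implies not q)), 1
15. p implies not q, 1
16. not (not p or (p implies not q)), 2
17. p, 2
18. not (p implies not q), 2
19. q, 2
20. not p or (p implies not q), 2
21. not Box (not p or (p implies not q)), 2
22. p implies not q, 2
23. not q, 2
Accessibility: 0R0, 0R1, 0R2, 1R1, 2R2
Branch closes: q and not q both at 2.
Every branch closes (one shown): valid in T, hence also in S4, S5 (every theorem of T is a theorem of S4 and S5).
K-tableau for the negation not ((Box (not p or (p implies not q)) implies Dia Box (not p or (p implies not q))) or Box (q or p)):
1. not ((Box (not p or (p implies not q)) implies Dia Box (not p or (p implies not q))) or Box (q or p)), 0
2. not (Box (not p or (p implies not q)) implies Dia Box (not p or (p implies not q))), 0
3. not Box (q or p), 0
4. Box (not p or (p implies not q)), 0
5. not Dia Box (not p or (p implies not q)), 0
6. not (q or p), 1
7. not q, 1
8. not p, 1
9. not p or (p implies not q), 1
10. not Box (not p or (p implies not q)), 1
11. p implies not q, 1
12. not (not p or (p implies not q)), 2
13. p, 2
14. not (p implies not q), 2
15. q, 2
Accessibility: 0R1, 1R2
Complete open branch: countermodel on a K-frame, so not valid in K.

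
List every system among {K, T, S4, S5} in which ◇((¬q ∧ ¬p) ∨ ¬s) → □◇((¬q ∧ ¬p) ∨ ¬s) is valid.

S4-tableau for the negation ¬(◇((¬q ∧ ¬p) ∨ ¬s) → □◇((¬q ∧ ¬p) ∨ ¬s)):
1. ¬(◇((¬q ∧ ¬p) ∨ ¬s) → □◇((¬q ∧ ¬p) ∨ ¬s)), 0
2. ◇((¬q ∧ ¬p) ∨ ¬s), 0
3. ¬□◇((¬q ∧ ¬p) ∨ ¬s), 0
4. (¬q ∧ ¬p) ∨ ¬s, 1
5. ¬s, 1
6. ¬◇((¬q ∧ ¬p) ∨ ¬s), 2
7. ¬((¬q ∧ ¬p) ∨ ¬s), 2
8. ¬(¬q ∧ ¬p), 2
9. s, 2
10. p, 2
Accessibility: 0R0, 0R1, 0R2, 1R1, 2R2
Complete open branch: countermodel on an S4-frame, so not valid in S4, nor in K, T (the same frame is also a K-frame and a T-frame).
S5-tableau for the negation ¬(◇((¬q ∧ ¬p) ∨ ¬s) → □◇((¬q ∧ ¬p) ∨ ¬s)):
1. ¬(◇((¬q ∧ ¬p) ∨ ¬s) → □◇((¬q ∧ ¬p) ∨ ¬s)), 0
2. ◇((¬q ∧ ¬p) ∨ ¬s), 0
3. ¬□◇((¬q ∧ ¬p) ∨ ¬s), 0
4. (¬q ∧ ¬p) ∨ ¬s, 1
5. ¬q ∧ ¬p, 1
6. ¬q, 1
7. ¬p, 1
8. ¬◇((¬q ∧ ¬p) ∨ ¬s), 2
9. ¬((¬q ∧ ¬p) ∨ ¬s), 0
10. ¬(¬q ∧ ¬p), 0
11. s, 0
12. ¬((¬q ∧ ¬p) ∨ ¬s), 1
13. ¬(¬q ∧ ¬p), 1
14. s, 1
15. ¬((¬q ∧ ¬p) ∨ ¬s), 2
16. ¬(¬q ∧ ¬p), 2
17. s, 2
18. p, 0
19. p, 1
Accessibility: 0R0, 0R1, 0R2, 1R0, 1R1, 1R2, 2R0, 2R1, 2R2
Branch closes: p and ¬p both at 1.
Every branch closes (one shown): valid in S5.

S5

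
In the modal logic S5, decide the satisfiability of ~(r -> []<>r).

1. ~(r -> []<>r), u
2. r, u
3. ~[]<>r, u
4. ~<>r, v
5. ~r, u
Accessibility: uRu, uRv, vRu, vRv
Branch closes: r and ~r both at u.
(One branch shown.) All branches close.

Unsatisfiable (every branch closes)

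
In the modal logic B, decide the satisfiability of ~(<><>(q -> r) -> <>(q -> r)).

1. ~(<><>(q -> r) -> <>(q -> r)), w0
2. <><>(q -> r), w0
3. ~<>(q -> r), w0
4. ~(q -> r), w0
5. q, w0
6. ~r, w0
7. <>(q -> r), w1
8. ~(q -> r), w1
9. q, w1
10. ~r, w1
11. q -> r, w2
12. r, w2
Accessibility: w0Rw0, w0Rw1, w1Rw0, w1Rw1, w1Rw2, w2Rw1, w2Rw2

Satisfiable (open branch found)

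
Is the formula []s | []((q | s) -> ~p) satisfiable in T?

Yes, satisfiable

1. []s | []((q | s) -> ~p), u
2. []((q | s) -> ~p), u
3. (q | s) -> ~p, u
4. ~p, u
Accessibility: uRu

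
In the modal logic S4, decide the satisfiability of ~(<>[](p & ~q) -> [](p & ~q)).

1. ~(<>[](p & ~q) -> [](p & ~q)), w0
2. <>[](p & ~q), w0
3. ~[](p & ~q), w0
4. [](p & ~q), w1
5. p & ~q, w1
6. p, w1
7. ~q, w1
8. ~(p & ~q), w2
9. q, w2
Accessibility: w0Rw0, w0Rw1, w0Rw2, w1Rw1, w2Rw2

Satisfiable (open branch found)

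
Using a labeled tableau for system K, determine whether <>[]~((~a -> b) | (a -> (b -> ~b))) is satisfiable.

1. <>[]~((~a -> b) | (a -> (b -> ~b))), 0
2. []~((~a -> b) | (a -> (b -> ~b))), 1
Accessibility: 0R1

Yes, satisfiable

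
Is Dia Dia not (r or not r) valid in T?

No, not valid

Tableau for the negation not Dia Dia not (r or not r):
1. not Dia Dia not (r or not r), u
2. not Dia not (r or not r), u   [neg-Dia-rule on 1 via uRu]
3. r or not r, u   [neg-Dia-rule on 2 via uRu]
4. not r, u   [or-rule on 3 (branches; this branch)]
Accessibility: uRu
The negation has an open branch (countermodel exists).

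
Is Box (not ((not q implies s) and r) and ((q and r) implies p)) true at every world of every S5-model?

No, not valid

Tableau for the negation not Box (not ((not q implies s) and r) and ((q and r) implies p)):
1. not Box (not ((not q implies s) and r) and ((q and r) implies p)), 0
2. not (not ((not q implies s) and r) and ((q and r) implies p)), 1   [neg-Box-rule on 1: fresh world 1, 0R1]
3. not ((q and r) implies p), 1   [neg-and-rule on 2 (branches; this branch)]
4. q and r, 1   [neg-implies-rule on 3]
5. not p, 1   [neg-implies-rule on 3]
6. q, 1   [and-rule on 4]
7. r, 1   [and-rule on 4]
Accessibility: 0R0, 0R1, 1R0, 1R1
The negation has an open branch (countermodel exists).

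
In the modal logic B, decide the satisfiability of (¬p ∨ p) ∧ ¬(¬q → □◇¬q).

1. (¬p ∨ p) ∧ ¬(¬q → □◇¬q), u
2. ¬p ∨ p, u
3. ¬(¬q → □◇¬q), u
4. ¬q, u
5. ¬□◇¬q, u
6. p, u
7. ¬◇¬q, v
8. q, u
Accessibility: uRu, uRv, vRu, vRv
Branch closes: q and ¬q both at u.
(One branch shown.) All branches close.

No, unsatisfiable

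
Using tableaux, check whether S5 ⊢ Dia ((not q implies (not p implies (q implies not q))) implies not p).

Tableau for the negation not Dia ((not q implies (not p implies (q implies not q))) implies not p):
1. not Dia ((not q implies (not p implies (q implies not q))) implies not p), 0
2. not ((not q implies (not p implies (q implies not q))) implies not p), 0
3. not q implies (not p implies (q implies not q)), 0
4. p, 0
5. not p implies (q implies not q), 0
6. q implies not q, 0
7. not q, 0
Accessibility: 0R0
The negation has an open branch (countermodel exists).

Not valid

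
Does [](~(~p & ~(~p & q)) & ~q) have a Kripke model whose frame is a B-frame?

1. [](~(~p & ~(~p & q)) & ~q), w0
2. ~(~p & ~(~p & q)) & ~q, w0
3. ~(~p & ~(~p & q)), w0
4. ~q, w0
5. p, w0
Accessibility: w0Rw0

Yes, satisfiable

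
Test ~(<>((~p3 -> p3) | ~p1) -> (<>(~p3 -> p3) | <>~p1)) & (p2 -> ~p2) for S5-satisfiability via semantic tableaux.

1. ~(<>((~p3 -> p3) | ~p1) -> (<>(~p3 -> p3) | <>~p1)) & (p2 -> ~p2), w0
2. ~(<>((~p3 -> p3) | ~p1) -> (<>(~p3 -> p3) | <>~p1)), w0
3. p2 -> ~p2, w0
4. <>((~p3 -> p3) | ~p1), w0
5. ~(<>(~p3 -> p3) | <>~p1), w0
6. ~<>(~p3 -> p3), w0
7. ~<>~p1, w0
8. ~(~p3 -> p3), w0
9. ~p3, w0
10. p1, w0
11. ~p2, w0
12. (~p3 -> p3) | ~p1, w1
13. ~(~p3 -> p3), w1
14. ~p3, w1
15. p1, w1
16. ~p3 -> p3, w1
17. p3, w1
Accessibility: w0Rw0, w0Rw1, w1Rw0, w1Rw1
Branch closes: p3 and ~p3 both at w1.
All branches of the tableau close; one closing branch shown above.

Unsatisfiable (every branch closes)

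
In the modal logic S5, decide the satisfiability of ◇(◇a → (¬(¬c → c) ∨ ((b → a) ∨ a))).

Satisfiable

1. ◇(◇a → (¬(¬c → c) ∨ ((b → a) ∨ a))), 0
2. ◇a → (¬(¬c → c) ∨ ((b → a) ∨ a)), 1   [◇-rule on 1: fresh world 1, 0R1]
3. ¬(¬c → c) ∨ ((b → a) ∨ a), 1   [→-rule on 2 (branches; this branch)]
4. (b → a) ∨ a, 1   [∨-rule on 3 (branches; this branch)]
5. a, 1   [∨-rule on 4 (branches; this branch)]
Accessibility: 0R0, 0R1, 1R0, 1R1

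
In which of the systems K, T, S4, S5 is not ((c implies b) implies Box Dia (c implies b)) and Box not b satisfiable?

S5-tableau for the formula:
1. not ((c implies b) implies Box Dia (c implies b)) and Box not b, 0
2. not ((c implies b) implies Box Dia (c implies b)), 0   [and-rule on 1]
3. Box not b, 0   [and-rule on 1]
4. c implies b, 0   [neg-implies-rule on 2]
5. not Box Dia (c implies b), 0   [neg-implies-rule on 2]
6. not b, 0   [Box-rule on 3 via 0R0]
7. not c, 0   [implies-rule on 4 (branches; this branch)]
8. not Dia (c implies b), 1   [neg-Box-rule on 5: fresh world 1, 0R1]
9. not b, 1   [Box-rule on 3 via 0R1]
10. not (c implies b), 0   [neg-Dia-rule on 8 via 1R0]
11. c, 0   [neg-implies-rule on 10]
Accessibility: 0R0, 0R1, 1R0, 1R1
Branch closes: c and not c both at 0.
Every branch closes (one shown): unsatisfiable in S5.
S4-tableau for the formula:
1. not ((c implies b) implies Box Dia (c implies b)) and Box not b, 0
2. not ((c implies b) implies Box Dia (c implies b)), 0   [and-rule on 1]
3. Box not b, 0   [and-rule on 1]
4. c implies b, 0   [neg-implies-rule on 2]
5. not Box Dia (c implies b), 0   [neg-implies-rule on 2]
6. not b, 0   [Box-rule on 3 via 0R0]
7. not c, 0   [implies-rule on 4 (branches; this branch)]
8. not Dia (c implies b), 1   [neg-Box-rule on 5: fresh world 1, 0R1]
9. not b, 1   [Box-rule on 3 via 0R1]
10. not (c implies b), 1   [neg-Dia-rule on 8 via 1R1]
11. c, 1   [neg-implies-rule on 10]
Accessibility: 0R0, 0R1, 1R1
Complete open branch: satisfiable in S4, hence also in K, T (this S4-model is also a K-model and a T-model).

K, T, S4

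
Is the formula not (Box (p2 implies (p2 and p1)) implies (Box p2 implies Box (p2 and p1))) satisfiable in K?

1. not (Box (p2 implies (p2 and p1)) implies (Box p2 implies Box (p2 and p1))), u
2. Box (p2 implies (p2 and p1)), u   [neg-implies-rule on 1]
3. not (Box p2 implies Box (p2 and p1)), u   [neg-implies-rule on 1]
4. Box p2, u   [neg-implies-rule on 3]
5. not Box (p2 and p1), u   [neg-implies-rule on 3]
6. not (p2 and p1), v   [neg-Box-rule on 5: fresh world v, uRv]
7. p2 implies (p2 and p1), v   [Box-rule on 2 via uRv]
8. p2, v   [Box-rule on 4 via uRv]
9. not p1, v   [neg-and-rule on 6 (branches; this branch)]
10. p2 and p1, v   [implies-rule on 7 (branches; this branch)]
11. p1, v   [and-rule on 10]
Accessibility: uRv
Branch closes: p1 and not p1 both at v.
All branches of the tableau close; one closing branch shown above.

No, unsatisfiable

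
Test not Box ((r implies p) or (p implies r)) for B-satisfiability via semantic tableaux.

1. not Box ((r implies p) or (p implies r)), w0
2. not ((r implies p) or (p implies r)), w1
3. not (r implies p), w1
4. not (p implies r), w1
5. r, w1
6. not p, w1
7. p, w1
8. not r, w1
Accessibility: w0Rw0, w0Rw1, w1Rw0, w1Rw1
Branch closes: p and not p both at w1.
(One branch shown.) All branches close.

No, unsatisfiable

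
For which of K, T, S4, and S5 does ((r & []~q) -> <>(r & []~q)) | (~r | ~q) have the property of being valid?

K-tableau for the negation ~(((r & []~q) -> <>(r & []~q)) | (~r | ~q)):
1. ~(((r & []~q) -> <>(r & []~q)) | (~r | ~q)), w0
2. ~((r & []~q) -> <>(r & []~q)), w0   [~|-rule on 1]
3. ~(~r | ~q), w0   [~|-rule on 1]
4. r & []~q, w0   [~->-rule on 2]
5. ~<>(r & []~q), w0   [~->-rule on 2]
6. r, w0   [~|-rule on 3]
7. q, w0   [~|-rule on 3]
8. []~q, w0   [&-rule on 4]
Complete open branch: countermodel on a K-frame, so not valid in K.
T-tableau for the negation ~(((r & []~q) -> <>(r & []~q)) | (~r | ~q)):
1. ~(((r & []~q) -> <>(r & []~q)) | (~r | ~q)), w0
2. ~((r & []~q) -> <>(r & []~q)), w0   [~|-rule on 1]
3. ~(~r | ~q), w0   [~|-rule on 1]
4. r & []~q, w0   [~->-rule on 2]
5. ~<>(r & []~q), w0   [~->-rule on 2]
6. r, w0   [~|-rule on 3]
7. q, w0   [~|-rule on 3]
8. []~q, w0   [&-rule on 4]
9. ~(r & []~q), w0   [~<>-rule on 5 via w0Rw0]
10. ~q, w0   [[]-rule on 8 via w0Rw0]
Accessibility: w0Rw0
Branch closes: q and ~q both at w0.
Every branch closes (one shown): valid in T, hence also in S4, S5 (every theorem of T is a theorem of S4 and S5).

T, S4, S5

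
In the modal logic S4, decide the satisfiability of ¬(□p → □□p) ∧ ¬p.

No, unsatisfiable

1. ¬(□p → □□p) ∧ ¬p, u
2. ¬(□p → □□p), u   [∧-rule on 1]
3. ¬p, u   [∧-rule on 1]
4. □p, u   [¬→-rule on 2]
5. ¬□□p, u   [¬→-rule on 2]
6. p, u   [□-rule on 4 via uRu]
Accessibility: uRu
Branch closes: p and ¬p both at u.
All branches of the tableau close; one closing branch shown above.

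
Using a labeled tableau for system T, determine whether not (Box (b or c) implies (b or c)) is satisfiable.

1. not (Box (b or c) implies (b or c)), u
2. Box (b or c), u   [neg-implies-rule on 1]
3. not (b or c), u   [neg-implies-rule on 1]
4. not b, u   [neg-or-rule on 3]
5. not c, u   [neg-or-rule on 3]
6. b or c, u   [Box-rule on 2 via uRu]
7. c, u   [or-rule on 6 (branches; this branch)]
Accessibility: uRu
Branch closes: c and not c both at u.
All branches of the tableau close; one closing branch shown above.

Unsatisfiable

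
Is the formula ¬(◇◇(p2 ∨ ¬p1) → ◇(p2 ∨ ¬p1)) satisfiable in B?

Satisfiable (open branch found)

1. ¬(◇◇(p2 ∨ ¬p1) → ◇(p2 ∨ ¬p1)), u
2. ◇◇(p2 ∨ ¬p1), u   [¬→-rule on 1]
3. ¬◇(p2 ∨ ¬p1), u   [¬→-rule on 1]
4. ¬(p2 ∨ ¬p1), u   [¬◇-rule on 3 via uRu]
5. ¬p2, u   [¬∨-rule on 4]
6. p1, u   [¬∨-rule on 4]
7. ◇(p2 ∨ ¬p1), v   [◇-rule on 2: fresh world v, uRv]
8. ¬(p2 ∨ ¬p1), v   [¬◇-rule on 3 via uRv]
9. ¬p2, v   [¬∨-rule on 8]
10. p1, v   [¬∨-rule on 8]
11. p2 ∨ ¬p1, w   [◇-rule on 7: fresh world w, vRw]
12. ¬p1, w   [∨-rule on 11 (branches; this branch)]
Accessibility: uRu, uRv, vRu, vRv, vRw, wRv, wRw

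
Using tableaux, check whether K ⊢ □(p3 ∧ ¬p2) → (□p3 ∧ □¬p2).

Valid in K

Tableau for the negation ¬(□(p3 ∧ ¬p2) → (□p3 ∧ □¬p2)):
1. ¬(□(p3 ∧ ¬p2) → (□p3 ∧ □¬p2)), w0
2. □(p3 ∧ ¬p2), w0
3. ¬(□p3 ∧ □¬p2), w0
4. ¬□¬p2, w0
5. p2, w1
6. p3 ∧ ¬p2, w1
7. p3, w1
8. ¬p2, w1
Accessibility: w0Rw1
Branch closes: p2 and ¬p2 both at w1.
Every branch of the negation's tableau closes; the branch above is one of them.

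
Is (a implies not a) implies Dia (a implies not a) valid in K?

Tableau for the negation not ((a implies not a) implies Dia (a implies not a)):
1. not ((a implies not a) implies Dia (a implies not a)), 0
2. a implies not a, 0   [neg-implies-rule on 1]
3. not Dia (a implies not a), 0   [neg-implies-rule on 1]
4. not a, 0   [implies-rule on 2 (branches; this branch)]
The negation has an open branch (countermodel exists).

Invalid (countermodel exists)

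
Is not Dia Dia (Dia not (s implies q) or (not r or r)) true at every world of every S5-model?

Tableau for the negation Dia Dia (Dia not (s implies q) or (not r or r)):
1. Dia Dia (Dia not (s implies q) or (not r or r)), w0
2. Dia (Dia not (s implies q) or (not r or r)), w1
3. Dia not (s implies q) or (not r or r), w2
4. not r or r, w2
5. r, w2
Accessibility: w0Rw0, w0Rw1, w0Rw2, w1Rw0, w1Rw1, w1Rw2, w2Rw0, w2Rw1, w2Rw2
The negation has an open branch (countermodel exists).

No, not valid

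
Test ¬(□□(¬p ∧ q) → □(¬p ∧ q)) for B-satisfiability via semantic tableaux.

Unsatisfiable

1. ¬(□□(¬p ∧ q) → □(¬p ∧ q)), w0
2. □□(¬p ∧ q), w0
3. ¬□(¬p ∧ q), w0
4. □(¬p ∧ q), w0
5. ¬p ∧ q, w0
6. ¬p, w0
7. q, w0
8. ¬(¬p ∧ q), w1
9. □(¬p ∧ q), w1
10. ¬p ∧ q, w1
11. ¬p, w1
12. q, w1
13. ¬q, w1
Accessibility: w0Rw0, w0Rw1, w1Rw0, w1Rw1
Branch closes: q and ¬q both at w1.
All branches of the tableau close; one closing branch shown above.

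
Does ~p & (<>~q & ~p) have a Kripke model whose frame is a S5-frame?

Yes, satisfiable

1. ~p & (<>~q & ~p), u
2. ~p, u   [&-rule on 1]
3. <>~q & ~p, u   [&-rule on 1]
4. <>~q, u   [&-rule on 3]
5. ~q, v   [<>-rule on 4: fresh world v, uRv]
Accessibility: uRu, uRv, vRu, vRv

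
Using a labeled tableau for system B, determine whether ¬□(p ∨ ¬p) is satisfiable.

1. ¬□(p ∨ ¬p), 0
2. ¬(p ∨ ¬p), 1
3. ¬p, 1
4. p, 1
Accessibility: 0R0, 0R1, 1R0, 1R1
Branch closes: p and ¬p both at 1.
Every branch closes; the branch above is one of them.

Unsatisfiable (every branch closes)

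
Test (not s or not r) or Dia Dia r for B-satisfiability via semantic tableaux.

Satisfiable (open branch found)

1. (not s or not r) or Dia Dia r, 0
2. Dia Dia r, 0
3. Dia r, 1
4. r, 2
Accessibility: 0R0, 0R1, 1R0, 1R1, 1R2, 2R1, 2R2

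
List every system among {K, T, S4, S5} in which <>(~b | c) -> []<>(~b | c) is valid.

S5

S5-tableau for the negation ~(<>(~b | c) -> []<>(~b | c)):
1. ~(<>(~b | c) -> []<>(~b | c)), 0
2. <>(~b | c), 0
3. ~[]<>(~b | c), 0
4. ~b | c, 1
5. c, 1
6. ~<>(~b | c), 2
7. ~(~b | c), 0
8. b, 0
9. ~c, 0
10. ~(~b | c), 1
11. b, 1
12. ~c, 1
Accessibility: 0R0, 0R1, 0R2, 1R0, 1R1, 1R2, 2R0, 2R1, 2R2
Branch closes: c and ~c both at 1.
Every branch closes (one shown): valid in S5.
S4-tableau for the negation ~(<>(~b | c) -> []<>(~b | c)):
1. ~(<>(~b | c) -> []<>(~b | c)), 0
2. <>(~b | c), 0
3. ~[]<>(~b | c), 0
4. ~b | c, 1
5. c, 1
6. ~<>(~b | c), 2
7. ~(~b | c), 2
8. b, 2
9. ~c, 2
Accessibility: 0R0, 0R1, 0R2, 1R1, 2R2
Complete open branch: countermodel on an S4-frame, so not valid in S4, nor in K, T (the same frame is also a K-frame and a T-frame).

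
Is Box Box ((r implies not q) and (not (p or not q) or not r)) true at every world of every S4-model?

Tableau for the negation not Box Box ((r implies not q) and (not (p or not q) or not r)):
1. not Box Box ((r implies not q) and (not (p or not q) or not r)), w0
2. not Box ((r implies not q) and (not (p or not q) or not r)), w1
3. not ((r implies not q) and (not (p or not q) or not r)), w2
4. not (not (p or not q) or not r), w2
5. p or not q, w2
6. r, w2
7. not q, w2
Accessibility: w0Rw0, w0Rw1, w0Rw2, w1Rw1, w1Rw2, w2Rw2
The negation has an open branch (countermodel exists).

No, not valid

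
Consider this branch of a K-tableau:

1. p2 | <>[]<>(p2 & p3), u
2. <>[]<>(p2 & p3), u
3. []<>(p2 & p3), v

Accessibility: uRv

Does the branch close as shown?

No atom appears with both signs at the same world.

No, open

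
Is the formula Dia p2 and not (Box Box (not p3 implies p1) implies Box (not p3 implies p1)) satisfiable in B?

Unsatisfiable (every branch closes)

1. Dia p2 and not (Box Box (not p3 implies p1) implies Box (not p3 implies p1)), u
2. Dia p2, u   [and-rule on 1]
3. not (Box Box (not p3 implies p1) implies Box (not p3 implies p1)), u   [and-rule on 1]
4. Box Box (not p3 implies p1), u   [neg-implies-rule on 3]
5. not Box (not p3 implies p1), u   [neg-implies-rule on 3]
6. Box (not p3 implies p1), u   [Box-rule on 4 via uRu]
7. not p3 implies p1, u   [Box-rule on 6 via uRu]
8. p1, u   [implies-rule on 7 (branches; this branch)]
9. p2, v   [Dia-rule on 2: fresh world v, uRv]
10. Box (not p3 implies p1), v   [Box-rule on 4 via uRv]
11. not p3 implies p1, v   [Box-rule on 6 via uRv]
12. p1, v   [implies-rule on 11 (branches; this branch)]
13. not (not p3 implies p1), w   [neg-Box-rule on 5: fresh world w, uRw]
14. not p3, w   [neg-implies-rule on 13]
15. not p1, w   [neg-implies-rule on 13]
16. Box (not p3 implies p1), w   [Box-rule on 4 via uRw]
17. not p3 implies p1, w   [Box-rule on 6 via uRw]
18. p1, w   [implies-rule on 17 (branches; this branch)]
Accessibility: uRu, uRv, uRw, vRu, vRv, wRu, wRw
Branch closes: p1 and not p1 both at w.
Every branch closes; the branch above is one of them.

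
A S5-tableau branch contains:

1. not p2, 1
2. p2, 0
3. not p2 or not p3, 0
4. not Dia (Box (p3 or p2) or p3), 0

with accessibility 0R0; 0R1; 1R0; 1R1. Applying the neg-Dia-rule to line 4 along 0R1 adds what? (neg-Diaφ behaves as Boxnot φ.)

neg-Diaφ behaves as Boxnot φ: propagate the negated body to each accessible world.

not (Box (p3 or p2) or p3), 1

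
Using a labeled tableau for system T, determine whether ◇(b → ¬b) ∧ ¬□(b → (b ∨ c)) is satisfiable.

Unsatisfiable

1. ◇(b → ¬b) ∧ ¬□(b → (b ∨ c)), w0
2. ◇(b → ¬b), w0
3. ¬□(b → (b ∨ c)), w0
4. b → ¬b, w1
5. ¬b, w1
6. ¬(b → (b ∨ c)), w2
7. b, w2
8. ¬(b ∨ c), w2
9. ¬b, w2
10. ¬c, w2
Accessibility: w0Rw0, w0Rw1, w0Rw2, w1Rw1, w2Rw2
Branch closes: b and ¬b both at w2.
All branches of the tableau close; one closing branch shown above.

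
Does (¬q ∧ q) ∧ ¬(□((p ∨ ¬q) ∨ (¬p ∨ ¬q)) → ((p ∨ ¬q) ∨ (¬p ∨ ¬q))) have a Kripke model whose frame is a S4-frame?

Unsatisfiable

1. (¬q ∧ q) ∧ ¬(□((p ∨ ¬q) ∨ (¬p ∨ ¬q)) → ((p ∨ ¬q) ∨ (¬p ∨ ¬q))), w0
2. ¬q ∧ q, w0   [∧-rule on 1]
3. ¬(□((p ∨ ¬q) ∨ (¬p ∨ ¬q)) → ((p ∨ ¬q) ∨ (¬p ∨ ¬q))), w0   [∧-rule on 1]
4. ¬q, w0   [∧-rule on 2]
5. q, w0   [∧-rule on 2]
Accessibility: w0Rw0
Branch closes: q and ¬q both at w0.
Every branch closes; the branch above is one of them.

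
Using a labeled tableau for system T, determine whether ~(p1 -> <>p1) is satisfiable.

Unsatisfiable

1. ~(p1 -> <>p1), 0
2. p1, 0
3. ~<>p1, 0
4. ~p1, 0
Accessibility: 0R0
Branch closes: p1 and ~p1 both at 0.
Every branch closes; the branch above is one of them.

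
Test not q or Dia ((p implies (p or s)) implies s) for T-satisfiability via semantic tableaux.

1. not q or Dia ((p implies (p or s)) implies s), w0
2. Dia ((p implies (p or s)) implies s), w0   [or-rule on 1 (branches; this branch)]
3. (p implies (p or s)) implies s, w1   [Dia-rule on 2: fresh world w1, w0Rw1]
4. s, w1   [implies-rule on 3 (branches; this branch)]
Accessibility: w0Rw0, w0Rw1, w1Rw1

Yes, satisfiable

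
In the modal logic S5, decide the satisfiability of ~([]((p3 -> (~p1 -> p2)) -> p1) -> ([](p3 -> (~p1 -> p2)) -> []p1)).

1. ~([]((p3 -> (~p1 -> p2)) -> p1) -> ([](p3 -> (~p1 -> p2)) -> []p1)), u
2. []((p3 -> (~p1 -> p2)) -> p1), u
3. ~([](p3 -> (~p1 -> p2)) -> []p1), u
4. [](p3 -> (~p1 -> p2)), u
5. ~[]p1, u
6. (p3 -> (~p1 -> p2)) -> p1, u
7. p3 -> (~p1 -> p2), u
8. p1, u
9. ~p1 -> p2, u
10. p2, u
11. ~p1, v
12. (p3 -> (~p1 -> p2)) -> p1, v
13. p3 -> (~p1 -> p2), v
14. ~(p3 -> (~p1 -> p2)), v
15. p3, v
16. ~(~p1 -> p2), v
17. ~p2, v
18. ~p1 -> p2, v
19. p2, v
Accessibility: uRu, uRv, vRu, vRv
Branch closes: p2 and ~p2 both at v.
Every branch closes; the branch above is one of them.

No, unsatisfiable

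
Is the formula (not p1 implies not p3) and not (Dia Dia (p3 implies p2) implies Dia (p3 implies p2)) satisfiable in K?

1. (not p1 implies not p3) and not (Dia Dia (p3 implies p2) implies Dia (p3 implies p2)), 0
2. not p1 implies not p3, 0   [and-rule on 1]
3. not (Dia Dia (p3 implies p2) implies Dia (p3 implies p2)), 0   [and-rule on 1]
4. Dia Dia (p3 implies p2), 0   [neg-implies-rule on 3]
5. not Dia (p3 implies p2), 0   [neg-implies-rule on 3]
6. not p3, 0   [implies-rule on 2 (branches; this branch)]
7. Dia (p3 implies p2), 1   [Dia-rule on 4: fresh world 1, 0R1]
8. not (p3 implies p2), 1   [neg-Dia-rule on 5 via 0R1]
9. p3, 1   [neg-implies-rule on 8]
10. not p2, 1   [neg-implies-rule on 8]
11. p3 implies p2, 2   [Dia-rule on 7: fresh world 2, 1R2]
12. p2, 2   [implies-rule on 11 (branches; this branch)]
Accessibility: 0R1, 1R2

Satisfiable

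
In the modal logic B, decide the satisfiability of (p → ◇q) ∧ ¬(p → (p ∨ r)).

1. (p → ◇q) ∧ ¬(p → (p ∨ r)), w0
2. p → ◇q, w0
3. ¬(p → (p ∨ r)), w0
4. p, w0
5. ¬(p ∨ r), w0
6. ¬p, w0
7. ¬r, w0
Accessibility: w0Rw0
Branch closes: p and ¬p both at w0.
(One branch shown.) All branches close.

Unsatisfiable (every branch closes)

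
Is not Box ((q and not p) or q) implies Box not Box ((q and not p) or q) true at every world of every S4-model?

Tableau for the negation not (not Box ((q and not p) or q) implies Box not Box ((q and not p) or q)):
1. not (not Box ((q and not p) or q) implies Box not Box ((q and not p) or q)), u
2. not Box ((q and not p) or q), u   [neg-implies-rule on 1]
3. not Box not Box ((q and not p) or q), u   [neg-implies-rule on 1]
4. not ((q and not p) or q), v   [neg-Box-rule on 2: fresh world v, uRv]
5. not (q and not p), v   [neg-or-rule on 4]
6. not q, v   [neg-or-rule on 4]
7. p, v   [neg-and-rule on 5 (branches; this branch)]
8. Box ((q and not p) or q), w   [neg-Box-rule on 3: fresh world w, uRw]
9. (q and not p) or q, w   [Box-rule on 8 via wRw]
10. q, w   [or-rule on 9 (branches; this branch)]
Accessibility: uRu, uRv, uRw, vRv, wRw
The negation has an open branch (countermodel exists).

No, not valid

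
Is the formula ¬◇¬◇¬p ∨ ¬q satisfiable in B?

Satisfiable (open branch found)

1. ¬◇¬◇¬p ∨ ¬q, w0
2. ¬q, w0
Accessibility: w0Rw0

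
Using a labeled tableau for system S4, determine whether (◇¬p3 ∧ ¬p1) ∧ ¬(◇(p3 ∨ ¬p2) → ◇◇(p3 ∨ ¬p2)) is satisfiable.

1. (◇¬p3 ∧ ¬p1) ∧ ¬(◇(p3 ∨ ¬p2) → ◇◇(p3 ∨ ¬p2)), 0
2. ◇¬p3 ∧ ¬p1, 0
3. ¬(◇(p3 ∨ ¬p2) → ◇◇(p3 ∨ ¬p2)), 0
4. ◇¬p3, 0
5. ¬p1, 0
6. ◇(p3 ∨ ¬p2), 0
7. ¬◇◇(p3 ∨ ¬p2), 0
8. ¬◇(p3 ∨ ¬p2), 0
9. ¬(p3 ∨ ¬p2), 0
10. ¬p3, 0
11. p2, 0
12. ¬p3, 1
13. ¬◇(p3 ∨ ¬p2), 1
14. ¬(p3 ∨ ¬p2), 1
15. p2, 1
16. p3 ∨ ¬p2, 2
17. ¬◇(p3 ∨ ¬p2), 2
18. ¬(p3 ∨ ¬p2), 2
19. ¬p3, 2
20. p2, 2
21. ¬p2, 2
Accessibility: 0R0, 0R1, 0R2, 1R1, 2R2
Branch closes: p2 and ¬p2 both at 2.
(One branch shown.) All branches close.

Unsatisfiable (every branch closes)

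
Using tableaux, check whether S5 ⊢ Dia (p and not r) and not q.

Tableau for the negation not (Dia (p and not r) and not q):
1. not (Dia (p and not r) and not q), w0
2. q, w0   [neg-and-rule on 1 (branches; this branch)]
Accessibility: w0Rw0
The negation has an open branch (countermodel exists).

No, not valid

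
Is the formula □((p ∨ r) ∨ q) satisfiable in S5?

1. □((p ∨ r) ∨ q), 0
2. (p ∨ r) ∨ q, 0
3. q, 0
Accessibility: 0R0

Yes, satisfiable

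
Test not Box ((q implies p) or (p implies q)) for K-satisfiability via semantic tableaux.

Unsatisfiable

1. not Box ((q implies p) or (p implies q)), 0
2. not ((q implies p) or (p implies q)), 1
3. not (q implies p), 1
4. not (p implies q), 1
5. q, 1
6. not p, 1
7. p, 1
8. not q, 1
Accessibility: 0R1
Branch closes: p and not p both at 1.
All branches of the tableau close; one closing branch shown above.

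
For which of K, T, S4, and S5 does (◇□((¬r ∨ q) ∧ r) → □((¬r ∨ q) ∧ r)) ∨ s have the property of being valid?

S5

S5-tableau for the negation ¬((◇□((¬r ∨ q) ∧ r) → □((¬r ∨ q) ∧ r)) ∨ s):
1. ¬((◇□((¬r ∨ q) ∧ r) → □((¬r ∨ q) ∧ r)) ∨ s), u
2. ¬(◇□((¬r ∨ q) ∧ r) → □((¬r ∨ q) ∧ r)), u
3. ¬s, u
4. ◇□((¬r ∨ q) ∧ r), u
5. ¬□((¬r ∨ q) ∧ r), u
6. □((¬r ∨ q) ∧ r), v
7. (¬r ∨ q) ∧ r, u
8. ¬r ∨ q, u
9. r, u
10. (¬r ∨ q) ∧ r, v
11. ¬r ∨ q, v
12. r, v
13. q, u
14. q, v
15. ¬((¬r ∨ q) ∧ r), w
16. (¬r ∨ q) ∧ r, w
17. ¬r ∨ q, w
18. r, w
19. ¬(¬r ∨ q), w
20. ¬q, w
21. q, w
Accessibility: uRu, uRv, uRw, vRu, vRv, vRw, wRu, wRv, wRw
Branch closes: q and ¬q both at w.
Every branch closes (one shown): valid in S5.
S4-tableau for the negation ¬((◇□((¬r ∨ q) ∧ r) → □((¬r ∨ q) ∧ r)) ∨ s):
1. ¬((◇□((¬r ∨ q) ∧ r) → □((¬r ∨ q) ∧ r)) ∨ s), u
2. ¬(◇□((¬r ∨ q) ∧ r) → □((¬r ∨ q) ∧ r)), u
3. ¬s, u
4. ◇□((¬r ∨ q) ∧ r), u
5. ¬□((¬r ∨ q) ∧ r), u
6. □((¬r ∨ q) ∧ r), v
7. (¬r ∨ q) ∧ r, v
8. ¬r ∨ q, v
9. r, v
10. q, v
11. ¬((¬r ∨ q) ∧ r), w
12. ¬r, w
Accessibility: uRu, uRv, uRw, vRv, wRw
Complete open branch: countermodel on an S4-frame, so not valid in S4, nor in K, T (the same frame is also a K-frame and a T-frame).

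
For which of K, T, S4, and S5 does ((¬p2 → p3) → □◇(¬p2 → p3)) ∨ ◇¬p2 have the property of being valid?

K-tableau for the negation ¬(((¬p2 → p3) → □◇(¬p2 → p3)) ∨ ◇¬p2):
1. ¬(((¬p2 → p3) → □◇(¬p2 → p3)) ∨ ◇¬p2), w0
2. ¬((¬p2 → p3) → □◇(¬p2 → p3)), w0
3. ¬◇¬p2, w0
4. ¬p2 → p3, w0
5. ¬□◇(¬p2 → p3), w0
6. p3, w0
7. ¬◇(¬p2 → p3), w1
8. p2, w1
Accessibility: w0Rw1
Complete open branch: countermodel on a K-frame, so not valid in K.
T-tableau for the negation ¬(((¬p2 → p3) → □◇(¬p2 → p3)) ∨ ◇¬p2):
1. ¬(((¬p2 → p3) → □◇(¬p2 → p3)) ∨ ◇¬p2), w0
2. ¬((¬p2 → p3) → □◇(¬p2 → p3)), w0
3. ¬◇¬p2, w0
4. ¬p2 → p3, w0
5. ¬□◇(¬p2 → p3), w0
6. p2, w0
7. p3, w0
8. ¬◇(¬p2 → p3), w1
9. p2, w1
10. ¬(¬p2 → p3), w1
11. ¬p2, w1
12. ¬p3, w1
Accessibility: w0Rw0, w0Rw1, w1Rw1
Branch closes: p2 and ¬p2 both at w1.
Every branch closes (one shown): valid in T, hence also in S4, S5 (every theorem of T is a theorem of S4 and S5).

T, S4, S5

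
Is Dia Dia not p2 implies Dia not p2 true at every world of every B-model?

Invalid (countermodel exists)

Tableau for the negation not (Dia Dia not p2 implies Dia not p2):
1. not (Dia Dia not p2 implies Dia not p2), u
2. Dia Dia not p2, u   [neg-implies-rule on 1]
3. not Dia not p2, u   [neg-implies-rule on 1]
4. p2, u   [neg-Dia-rule on 3 via uRu]
5. Dia not p2, v   [Dia-rule on 2: fresh world v, uRv]
6. p2, v   [neg-Dia-rule on 3 via uRv]
7. not p2, w   [Dia-rule on 5: fresh world w, vRw]
Accessibility: uRu, uRv, vRu, vRv, vRw, wRv, wRw
The negation has an open branch (countermodel exists).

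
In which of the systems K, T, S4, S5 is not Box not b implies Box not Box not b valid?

S4-tableau for the negation not (not Box not b implies Box not Box not b):
1. not (not Box not b implies Box not Box not b), 0
2. not Box not b, 0
3. not Box not Box not b, 0
4. b, 1
5. Box not b, 2
6. not b, 2
Accessibility: 0R0, 0R1, 0R2, 1R1, 2R2
Complete open branch: countermodel on an S4-frame, so not valid in S4, nor in K, T (the same frame is also a K-frame and a T-frame).
S5-tableau for the negation not (not Box not b implies Box not Box not b):
1. not (not Box not b implies Box not Box not b), 0
2. not Box not b, 0
3. not Box not Box not b, 0
4. b, 1
5. Box not b, 2
6. not b, 0
7. not b, 1
Accessibility: 0R0, 0R1, 0R2, 1R0, 1R1, 1R2, 2R0, 2R1, 2R2
Branch closes: b and not b both at 1.
Every branch closes (one shown): valid in S5.

S5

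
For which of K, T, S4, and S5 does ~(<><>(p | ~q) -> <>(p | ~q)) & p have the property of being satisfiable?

K

K-tableau for the formula:
1. ~(<><>(p | ~q) -> <>(p | ~q)) & p, u
2. ~(<><>(p | ~q) -> <>(p | ~q)), u   [&-rule on 1]
3. p, u   [&-rule on 1]
4. <><>(p | ~q), u   [~->-rule on 2]
5. ~<>(p | ~q), u   [~->-rule on 2]
6. <>(p | ~q), v   [<>-rule on 4: fresh world v, uRv]
7. ~(p | ~q), v   [~<>-rule on 5 via uRv]
8. ~p, v   [~|-rule on 7]
9. q, v   [~|-rule on 7]
10. p | ~q, w   [<>-rule on 6: fresh world w, vRw]
11. ~q, w   [|-rule on 10 (branches; this branch)]
Accessibility: uRv, vRw
Complete open branch: satisfiable in K.
T-tableau for the formula:
1. ~(<><>(p | ~q) -> <>(p | ~q)) & p, u
2. ~(<><>(p | ~q) -> <>(p | ~q)), u   [&-rule on 1]
3. p, u   [&-rule on 1]
4. <><>(p | ~q), u   [~->-rule on 2]
5. ~<>(p | ~q), u   [~->-rule on 2]
6. ~(p | ~q), u   [~<>-rule on 5 via uRu]
7. ~p, u   [~|-rule on 6]
8. q, u   [~|-rule on 6]
Accessibility: uRu
Branch closes: p and ~p both at u.
Every branch closes (one shown): unsatisfiable in T, hence also in S4, S5 (every S4/S5-frame is a T-frame).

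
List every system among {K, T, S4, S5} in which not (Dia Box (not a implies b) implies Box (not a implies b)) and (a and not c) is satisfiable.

K, T, S4

S5-tableau for the formula:
1. not (Dia Box (not a implies b) implies Box (not a implies b)) and (a and not c), 0
2. not (Dia Box (not a implies b) implies Box (not a implies b)), 0   [and-rule on 1]
3. a and not c, 0   [and-rule on 1]
4. Dia Box (not a implies b), 0   [neg-implies-rule on 2]
5. not Box (not a implies b), 0   [neg-implies-rule on 2]
6. a, 0   [and-rule on 3]
7. not c, 0   [and-rule on 3]
8. Box (not a implies b), 1   [Dia-rule on 4: fresh world 1, 0R1]
9. not a implies b, 0   [Box-rule on 8 via 1R0]
10. not a implies b, 1   [Box-rule on 8 via 1R1]
11. b, 0   [implies-rule on 9 (branches; this branch)]
12. b, 1   [implies-rule on 10 (branches; this branch)]
13. not (not a implies b), 2   [neg-Box-rule on 5: fresh world 2, 0R2]
14. not a, 2   [neg-implies-rule on 13]
15. not b, 2   [neg-implies-rule on 13]
16. not a implies b, 2   [Box-rule on 8 via 1R2]
17. b, 2   [implies-rule on 16 (branches; this branch)]
Accessibility: 0R0, 0R1, 0R2, 1R0, 1R1, 1R2, 2R0, 2R1, 2R2
Branch closes: b and not b both at 2.
Every branch closes (one shown): unsatisfiable in S5.
S4-tableau for the formula:
1. not (Dia Box (not a implies b) implies Box (not a implies b)) and (a and not c), 0
2. not (Dia Box (not a implies b) implies Box (not a implies b)), 0   [and-rule on 1]
3. a and not c, 0   [and-rule on 1]
4. Dia Box (not a implies b), 0   [neg-implies-rule on 2]
5. not Box (not a implies b), 0   [neg-implies-rule on 2]
6. a, 0   [and-rule on 3]
7. not c, 0   [and-rule on 3]
8. Box (not a implies b), 1   [Dia-rule on 4: fresh world 1, 0R1]
9. not a implies b, 1   [Box-rule on 8 via 1R1]
10. b, 1   [implies-rule on 9 (branches; this branch)]
11. not (not a implies b), 2   [neg-Box-rule on 5: fresh world 2, 0R2]
12. not a, 2   [neg-implies-rule on 11]
13. not b, 2   [neg-implies-rule on 11]
Accessibility: 0R0, 0R1, 0R2, 1R1, 2R2
Complete open branch: satisfiable in S4, hence also in K, T (this S4-model is also a K-model and a T-model).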